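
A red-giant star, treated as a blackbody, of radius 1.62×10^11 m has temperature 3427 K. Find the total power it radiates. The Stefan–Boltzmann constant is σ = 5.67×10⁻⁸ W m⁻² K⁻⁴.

A = 4πr² = 4π × (1.62×10^11)² = 3.30×10^23 m².
P = σAT⁴ = 5.67×10⁻⁸ × 3.30×10^23 × (3427)⁴ = 5.67×10⁻⁸ × 3.30×10^23 × 1.38×10^14.
P = 2.58×10^30 W.

P ≈ 2.58×10^30 W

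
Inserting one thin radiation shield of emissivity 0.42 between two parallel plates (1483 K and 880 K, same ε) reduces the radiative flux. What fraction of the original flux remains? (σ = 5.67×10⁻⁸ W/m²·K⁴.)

ratio ≈ 0.500

With N identical shields there are N+1 = 2 gaps in series, each with the same radiative resistance, so the flux falls to 1/(N+1) of its unshielded value.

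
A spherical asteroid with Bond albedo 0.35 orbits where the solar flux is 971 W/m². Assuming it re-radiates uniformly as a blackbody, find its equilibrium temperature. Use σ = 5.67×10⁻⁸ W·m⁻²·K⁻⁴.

T ≈ 230 K

Power absorbed = (1−a)S·πR²; power emitted = 4πR²σT⁴. Equating and cancelling πR²:
T = ((1−a)S / 4σ)^(1/4) = (631 / (4 × 5.67×10⁻⁸))^(1/4) = (2.78×10^9)^(1/4).
T = 230 K.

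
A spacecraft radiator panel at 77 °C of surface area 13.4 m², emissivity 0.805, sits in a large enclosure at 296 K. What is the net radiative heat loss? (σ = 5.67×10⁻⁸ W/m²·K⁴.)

Q ≈ 4480 W

Convert: 77 °C = 350 K.
Q = εσA(T⁴ − T_s⁴). T⁴ − T_s⁴ = (350)⁴ − (296)⁴ = 1.50×10^10 − 7.68×10^9 = 7.33×10^9 K⁴.
Q = 0.805 × 5.67×10⁻⁸ × 13.4 × 7.33×10^9 = 4480 W.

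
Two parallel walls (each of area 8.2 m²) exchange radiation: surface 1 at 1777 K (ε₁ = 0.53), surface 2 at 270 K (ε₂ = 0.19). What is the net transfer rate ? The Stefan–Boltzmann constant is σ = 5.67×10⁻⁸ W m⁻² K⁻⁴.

Q ≈ 7.53×10^5 W

For two large parallel gray plates, q = σ(T₁⁴ − T₂⁴) / (1/ε₁ + 1/ε₂ − 1).
1/ε₁ + 1/ε₂ − 1 = 1/0.53 + 1/0.19 − 1 = 6.150.
T₁⁴ − T₂⁴ = 9.97×10^12 − 5.31×10^9 = 9.97×10^12 K⁴.
q = 5.67×10⁻⁸ × 9.97×10^12 / 6.150 = 91900 W/m².
Q = q·A = 91900 × 8.2 = 7.53×10^5 W.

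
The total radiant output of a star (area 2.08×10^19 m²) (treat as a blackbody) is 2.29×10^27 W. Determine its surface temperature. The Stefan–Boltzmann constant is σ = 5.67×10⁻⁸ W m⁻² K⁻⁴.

T ≈ 6640 K

From P = σAT⁴, T = (P / σA)^(1/4) = (2.29×10^27 / (5.67×10⁻⁸ × 2.08×10^19))^(1/4).
T = (1.94×10^15)^(1/4) = 6640 K.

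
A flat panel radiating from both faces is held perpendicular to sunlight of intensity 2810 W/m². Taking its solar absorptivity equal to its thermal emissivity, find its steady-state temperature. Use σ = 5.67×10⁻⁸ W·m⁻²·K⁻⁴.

Absorbed flux αS = emitted flux 2εσT⁴ per unit area; with α = ε this gives T = (S/2σ)^(1/4).
T = (2810 / (2 × 5.67×10⁻⁸))^(1/4) = (2.48×10^10)^(1/4).
T = 397 K.

T ≈ 397 K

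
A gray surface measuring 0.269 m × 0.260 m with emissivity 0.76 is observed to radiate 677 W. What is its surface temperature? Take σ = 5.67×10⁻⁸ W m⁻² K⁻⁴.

T ≈ 688 K

A = 0.269 × 0.260 = 0.0699 m².
From P = εσAT⁴, T = (P / εσA)^(1/4) = (677 / (0.76 × 5.67×10⁻⁸ × 0.0699))^(1/4).
T = (2.25×10^11)^(1/4) = 688 K.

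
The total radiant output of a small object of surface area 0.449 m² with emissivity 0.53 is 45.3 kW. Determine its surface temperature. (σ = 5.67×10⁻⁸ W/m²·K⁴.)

T ≈ 1350 K

From P = εσAT⁴, T = (P / εσA)^(1/4) = (45300 / (0.53 × 5.67×10⁻⁸ × 0.449))^(1/4).
T = (3.36×10^12)^(1/4) = 1350 K.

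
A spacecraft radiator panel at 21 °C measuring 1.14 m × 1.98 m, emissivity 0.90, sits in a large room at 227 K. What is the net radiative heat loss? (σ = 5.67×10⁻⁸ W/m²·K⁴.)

A = 1.14 × 1.98 = 2.26 m².
Convert: 21 °C = 294 K.
Q = εσA(T⁴ − T_s⁴). T⁴ − T_s⁴ = (294)⁴ − (227)⁴ = 7.47×10^9 − 2.66×10^9 = 4.82×10^9 K⁴.
Q = 0.90 × 5.67×10⁻⁸ × 2.26 × 4.82×10^9 = 555 W.

Q ≈ 555 W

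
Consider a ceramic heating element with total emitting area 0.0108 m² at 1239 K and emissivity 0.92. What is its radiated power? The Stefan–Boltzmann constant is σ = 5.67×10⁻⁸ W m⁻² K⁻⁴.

P ≈ 1330 W

Stefan–Boltzmann: P = εσAT⁴ = 0.92 × 5.67×10⁻⁸ × 0.0108 × (1239)⁴ = 0.92 × 5.67×10⁻⁸ × 0.0108 × 2.36×10^12.
P = 1330 W.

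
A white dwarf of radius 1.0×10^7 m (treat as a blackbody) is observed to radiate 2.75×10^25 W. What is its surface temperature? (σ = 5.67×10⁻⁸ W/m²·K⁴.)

T ≈ 24900 K

A = 4πr² = 4π × (1.0×10^7)² = 1.26×10^15 m².
From P = σAT⁴, T = (P / σA)^(1/4) = (2.75×10^25 / (5.67×10⁻⁸ × 1.26×10^15))^(1/4).
T = (3.86×10^17)^(1/4) = 24900 K.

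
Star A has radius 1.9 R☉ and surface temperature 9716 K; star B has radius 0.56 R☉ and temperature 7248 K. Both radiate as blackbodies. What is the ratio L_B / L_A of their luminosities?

L_B/L_A ≈ 0.0269

L = 4πR²σT⁴ ∝ R²T⁴, so L_B/L_A = (0.56/1.9)² × (7248/9716)⁴ = 0.0869 × 0.310 = 0.0269.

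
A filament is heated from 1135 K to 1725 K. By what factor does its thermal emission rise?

P ∝ T⁴, so the ratio is (1725/1135)⁴ = (1.520)⁴ = 5.34.

ratio ≈ 5.34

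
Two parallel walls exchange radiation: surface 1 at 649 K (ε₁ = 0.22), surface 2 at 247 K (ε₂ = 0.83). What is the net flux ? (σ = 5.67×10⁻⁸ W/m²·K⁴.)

q ≈ 2070 W/m²

For two large parallel gray plates, q = σ(T₁⁴ − T₂⁴) / (1/ε₁ + 1/ε₂ − 1).
1/ε₁ + 1/ε₂ − 1 = 1/0.22 + 1/0.83 − 1 = 4.750.
T₁⁴ − T₂⁴ = 1.77×10^11 − 3.72×10^9 = 1.74×10^11 K⁴.
q = 5.67×10⁻⁸ × 1.74×10^11 / 4.750 = 2070 W/m².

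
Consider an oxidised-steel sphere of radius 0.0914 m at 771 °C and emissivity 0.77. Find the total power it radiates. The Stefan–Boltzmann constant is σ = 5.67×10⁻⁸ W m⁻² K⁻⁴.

P ≈ 5440 W

A = 4πr² = 4π × (0.0914)² = 0.105 m².
771 °C = 1044 K.
Stefan–Boltzmann: P = εσAT⁴ = 0.77 × 5.67×10⁻⁸ × 0.105 × (1044)⁴ = 0.77 × 5.67×10⁻⁸ × 0.105 × 1.19×10^12.
P = 5440 W.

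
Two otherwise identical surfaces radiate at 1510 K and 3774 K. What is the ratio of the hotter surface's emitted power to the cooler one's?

P ∝ T⁴, so the ratio is (3774/1510)⁴ = (2.499)⁴ = 39.0.

ratio ≈ 39.0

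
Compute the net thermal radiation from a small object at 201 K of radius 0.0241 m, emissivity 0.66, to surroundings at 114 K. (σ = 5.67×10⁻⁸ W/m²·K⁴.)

A = 4πr² = 4π × (0.0241)² = 7.30×10^-3 m².
Q = εσA(T⁴ − T_s⁴). T⁴ − T_s⁴ = (201)⁴ − (114)⁴ = 1.63×10^9 − 1.69×10^8 = 1.46×10^9 K⁴.
Q = 0.66 × 5.67×10⁻⁸ × 7.30×10^-3 × 1.46×10^9 = 0.400 W.

Q ≈ 0.400 W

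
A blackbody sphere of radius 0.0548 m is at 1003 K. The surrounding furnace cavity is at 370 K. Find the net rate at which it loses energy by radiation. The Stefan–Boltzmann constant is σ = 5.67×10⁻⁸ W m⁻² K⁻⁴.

Q ≈ 2130 W

A = 4πr² = 4π × (0.0548)² = 0.0377 m².
Q = σA(T⁴ − T_s⁴). T⁴ − T_s⁴ = (1003)⁴ − (370)⁴ = 1.01×10^12 − 1.87×10^10 = 9.93×10^11 K⁴.
Q = 5.67×10⁻⁸ × 0.0377 × 9.93×10^11 = 2130 W.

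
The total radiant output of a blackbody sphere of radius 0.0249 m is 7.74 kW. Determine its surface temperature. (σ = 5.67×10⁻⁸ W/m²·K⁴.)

T ≈ 2050 K

A = 4πr² = 4π × (0.0249)² = 7.79×10^-3 m².
From P = σAT⁴, T = (P / σA)^(1/4) = (7740 / (5.67×10⁻⁸ × 7.79×10^-3))^(1/4).
T = (1.75×10^13)^(1/4) = 2050 K.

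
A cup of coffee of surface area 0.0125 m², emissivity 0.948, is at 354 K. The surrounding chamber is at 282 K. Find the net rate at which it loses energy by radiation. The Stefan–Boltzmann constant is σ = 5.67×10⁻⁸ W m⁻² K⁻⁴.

Q ≈ 6.30 W

Q = εσA(T⁴ − T_s⁴). T⁴ − T_s⁴ = (354)⁴ − (282)⁴ = 1.57×10^10 − 6.32×10^9 = 9.38×10^9 K⁴.
Q = 0.948 × 5.67×10⁻⁸ × 0.0125 × 9.38×10^9 = 6.30 W.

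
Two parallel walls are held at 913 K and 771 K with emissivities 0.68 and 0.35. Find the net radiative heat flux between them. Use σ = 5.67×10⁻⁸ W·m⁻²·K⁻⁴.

For two large parallel gray plates, q = σ(T₁⁴ − T₂⁴) / (1/ε₁ + 1/ε₂ − 1).
1/ε₁ + 1/ε₂ − 1 = 1/0.68 + 1/0.35 − 1 = 3.328.
T₁⁴ − T₂⁴ = 6.95×10^11 − 3.53×10^11 = 3.41×10^11 K⁴.
q = 5.67×10⁻⁸ × 3.41×10^11 / 3.328 = 5820 W/m².

q ≈ 5820 W/m²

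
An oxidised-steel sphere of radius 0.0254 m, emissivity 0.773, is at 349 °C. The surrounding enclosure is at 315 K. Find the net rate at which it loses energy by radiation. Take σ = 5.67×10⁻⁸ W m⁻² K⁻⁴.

Q ≈ 49.7 W

A = 4πr² = 4π × (0.0254)² = 8.11×10^-3 m².
Convert: 349 °C = 622 K.
Q = εσA(T⁴ − T_s⁴). T⁴ − T_s⁴ = (622)⁴ − (315)⁴ = 1.50×10^11 − 9.85×10^9 = 1.40×10^11 K⁴.
Q = 0.773 × 5.67×10⁻⁸ × 8.11×10^-3 × 1.40×10^11 = 49.7 W.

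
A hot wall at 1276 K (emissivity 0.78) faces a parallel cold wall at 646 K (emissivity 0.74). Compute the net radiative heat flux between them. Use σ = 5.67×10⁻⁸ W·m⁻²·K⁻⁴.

For two large parallel gray plates, q = σ(T₁⁴ − T₂⁴) / (1/ε₁ + 1/ε₂ − 1).
1/ε₁ + 1/ε₂ − 1 = 1/0.78 + 1/0.74 − 1 = 1.633.
T₁⁴ − T₂⁴ = 2.65×10^12 − 1.74×10^11 = 2.48×10^12 K⁴.
q = 5.67×10⁻⁸ × 2.48×10^12 / 1.633 = 86000 W/m².

q ≈ 86000 W/m²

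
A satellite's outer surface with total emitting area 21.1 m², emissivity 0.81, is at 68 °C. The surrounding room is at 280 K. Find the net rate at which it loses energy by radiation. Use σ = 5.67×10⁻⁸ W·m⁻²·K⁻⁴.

Q ≈ 7150 W

Convert: 68 °C = 341 K.
Q = εσA(T⁴ − T_s⁴). T⁴ − T_s⁴ = (341)⁴ − (280)⁴ = 1.35×10^10 − 6.15×10^9 = 7.37×10^9 K⁴.
Q = 0.81 × 5.67×10⁻⁸ × 21.1 × 7.37×10^9 = 7150 W.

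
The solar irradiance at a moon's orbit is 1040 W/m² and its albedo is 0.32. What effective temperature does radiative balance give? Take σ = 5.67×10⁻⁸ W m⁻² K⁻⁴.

T ≈ 236 K

Power absorbed = (1−a)S·πR²; power emitted = 4πR²σT⁴. Equating and cancelling πR²:
T = ((1−a)S / 4σ)^(1/4) = (707 / (4 × 5.67×10⁻⁸))^(1/4) = (3.12×10^9)^(1/4).
T = 236 K.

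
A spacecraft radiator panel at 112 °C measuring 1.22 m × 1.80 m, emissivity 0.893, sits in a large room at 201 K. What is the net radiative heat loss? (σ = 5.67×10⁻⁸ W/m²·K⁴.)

A = 1.22 × 1.80 = 2.20 m².
Convert: 112 °C = 385 K.
Q = εσA(T⁴ − T_s⁴). T⁴ − T_s⁴ = (385)⁴ − (201)⁴ = 2.20×10^10 − 1.63×10^9 = 2.03×10^10 K⁴.
Q = 0.893 × 5.67×10⁻⁸ × 2.20 × 2.03×10^10 = 2260 W.

Q ≈ 2260 W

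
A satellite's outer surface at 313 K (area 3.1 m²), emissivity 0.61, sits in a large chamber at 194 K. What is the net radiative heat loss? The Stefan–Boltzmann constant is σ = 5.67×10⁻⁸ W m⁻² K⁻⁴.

Q = εσA(T⁴ − T_s⁴). T⁴ − T_s⁴ = (313)⁴ − (194)⁴ = 9.60×10^9 − 1.42×10^9 = 8.18×10^9 K⁴.
Q = 0.61 × 5.67×10⁻⁸ × 3.10 × 8.18×10^9 = 877 W.

Q ≈ 877 W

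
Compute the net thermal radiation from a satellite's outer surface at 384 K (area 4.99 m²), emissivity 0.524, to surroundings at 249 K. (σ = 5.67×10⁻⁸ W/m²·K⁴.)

Q = εσA(T⁴ − T_s⁴). T⁴ − T_s⁴ = (384)⁴ − (249)⁴ = 2.17×10^10 − 3.84×10^9 = 1.79×10^10 K⁴.
Q = 0.524 × 5.67×10⁻⁸ × 4.99 × 1.79×10^10 = 2650 W.

Q ≈ 2650 W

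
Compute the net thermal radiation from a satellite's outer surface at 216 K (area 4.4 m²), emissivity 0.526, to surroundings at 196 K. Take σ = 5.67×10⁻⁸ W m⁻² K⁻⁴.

Q ≈ 92.0 W

Q = εσA(T⁴ − T_s⁴). T⁴ − T_s⁴ = (216)⁴ − (196)⁴ = 2.18×10^9 − 1.48×10^9 = 7.01×10^8 K⁴.
Q = 0.526 × 5.67×10⁻⁸ × 4.40 × 7.01×10^8 = 92.0 W.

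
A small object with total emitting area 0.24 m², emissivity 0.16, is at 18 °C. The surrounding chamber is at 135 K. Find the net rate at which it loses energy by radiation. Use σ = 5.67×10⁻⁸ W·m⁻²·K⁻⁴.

Convert: 18 °C = 291 K.
Q = εσA(T⁴ − T_s⁴). T⁴ − T_s⁴ = (291)⁴ − (135)⁴ = 7.17×10^9 − 3.32×10^8 = 6.84×10^9 K⁴.
Q = 0.16 × 5.67×10⁻⁸ × 0.240 × 6.84×10^9 = 14.9 W.

Q ≈ 14.9 W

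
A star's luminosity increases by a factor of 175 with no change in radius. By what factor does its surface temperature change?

P ∝ T⁴ ⇒ T ∝ P^(1/4), so T scales by (175)^(1/4) = 3.64.

factor ≈ 3.64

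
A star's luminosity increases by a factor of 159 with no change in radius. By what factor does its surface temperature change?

factor ≈ 3.55

P ∝ T⁴ ⇒ T ∝ P^(1/4), so T scales by (159)^(1/4) = 3.55.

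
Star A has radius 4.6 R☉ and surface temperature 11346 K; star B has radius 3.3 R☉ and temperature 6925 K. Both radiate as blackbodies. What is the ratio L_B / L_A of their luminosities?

L_B/L_A ≈ 0.0714

L = 4πR²σT⁴ ∝ R²T⁴, so L_B/L_A = (3.3/4.6)² × (6925/11346)⁴ = 0.515 × 0.139 = 0.0714.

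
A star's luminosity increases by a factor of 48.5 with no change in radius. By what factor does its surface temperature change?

P ∝ T⁴ ⇒ T ∝ P^(1/4), so T scales by (48.5)^(1/4) = 2.64.

factor ≈ 2.64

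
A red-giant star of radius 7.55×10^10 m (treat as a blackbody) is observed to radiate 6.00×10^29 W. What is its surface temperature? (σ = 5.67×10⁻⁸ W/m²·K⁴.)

T ≈ 3490 K

A = 4πr² = 4π × (7.55×10^10)² = 7.16×10^22 m².
From P = σAT⁴, T = (P / σA)^(1/4) = (6.00×10^29 / (5.67×10⁻⁸ × 7.16×10^22))^(1/4).
T = (1.48×10^14)^(1/4) = 3490 K.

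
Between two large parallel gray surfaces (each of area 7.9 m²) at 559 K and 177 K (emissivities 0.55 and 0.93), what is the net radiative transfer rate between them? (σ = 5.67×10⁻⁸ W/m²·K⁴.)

Q ≈ 22900 W

For two large parallel gray plates, q = σ(T₁⁴ − T₂⁴) / (1/ε₁ + 1/ε₂ − 1).
1/ε₁ + 1/ε₂ − 1 = 1/0.55 + 1/0.93 − 1 = 1.893.
T₁⁴ − T₂⁴ = 9.76×10^10 − 9.82×10^8 = 9.67×10^10 K⁴.
q = 5.67×10⁻⁸ × 9.67×10^10 / 1.893 = 2890 W/m².
Q = q·A = 2890 × 7.9 = 22900 W.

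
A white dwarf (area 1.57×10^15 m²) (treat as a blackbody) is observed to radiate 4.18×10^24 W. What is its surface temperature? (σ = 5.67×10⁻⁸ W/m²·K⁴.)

From P = σAT⁴, T = (P / σA)^(1/4) = (4.18×10^24 / (5.67×10⁻⁸ × 1.57×10^15))^(1/4).
T = (4.70×10^16)^(1/4) = 14700 K.

T ≈ 14700 K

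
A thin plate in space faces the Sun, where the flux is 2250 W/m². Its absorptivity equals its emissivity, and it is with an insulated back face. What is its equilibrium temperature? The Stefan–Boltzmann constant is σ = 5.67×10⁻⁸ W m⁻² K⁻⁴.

T ≈ 446 K

Absorbed flux αS = emitted flux εσT⁴ (one radiating face); with α = ε, T = (S/σ)^(1/4).
T = (2250 / 5.67×10⁻⁸)^(1/4) = (3.97×10^10)^(1/4).
T = 446 K.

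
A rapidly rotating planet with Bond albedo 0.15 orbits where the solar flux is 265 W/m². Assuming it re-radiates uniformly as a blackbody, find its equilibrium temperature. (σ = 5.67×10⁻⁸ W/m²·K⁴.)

Power absorbed = (1−a)S·πR²; power emitted = 4πR²σT⁴. Equating and cancelling πR²:
T = ((1−a)S / 4σ)^(1/4) = (225 / (4 × 5.67×10⁻⁸))^(1/4) = (9.93×10^8)^(1/4).
T = 178 K.

T ≈ 178 K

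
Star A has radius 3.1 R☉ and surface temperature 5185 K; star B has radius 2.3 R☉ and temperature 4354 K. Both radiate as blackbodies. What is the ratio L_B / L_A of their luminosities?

L = 4πR²σT⁴ ∝ R²T⁴, so L_B/L_A = (2.3/3.1)² × (4354/5185)⁴ = 0.550 × 0.497 = 0.274.

L_B/L_A ≈ 0.274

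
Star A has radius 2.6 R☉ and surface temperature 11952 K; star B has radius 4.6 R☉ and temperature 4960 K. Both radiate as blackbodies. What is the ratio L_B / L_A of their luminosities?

L = 4πR²σT⁴ ∝ R²T⁴, so L_B/L_A = (4.6/2.6)² × (4960/11952)⁴ = 3.13 × 0.0297 = 0.0928.

L_B/L_A ≈ 0.0928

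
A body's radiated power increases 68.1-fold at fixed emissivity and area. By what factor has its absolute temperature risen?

P ∝ T⁴ ⇒ T ∝ P^(1/4), so T scales by (68.1)^(1/4) = 2.87.

factor ≈ 2.87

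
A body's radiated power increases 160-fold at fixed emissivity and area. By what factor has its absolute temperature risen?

P ∝ T⁴ ⇒ T ∝ P^(1/4), so T scales by (160)^(1/4) = 3.56.

factor ≈ 3.56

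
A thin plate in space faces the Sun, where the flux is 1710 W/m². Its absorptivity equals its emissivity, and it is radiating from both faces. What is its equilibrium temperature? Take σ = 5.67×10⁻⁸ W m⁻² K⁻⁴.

Absorbed flux αS = emitted flux 2εσT⁴ per unit area; with α = ε this gives T = (S/2σ)^(1/4).
T = (1710 / (2 × 5.67×10⁻⁸))^(1/4) = (1.51×10^10)^(1/4).
T = 350 K.

T ≈ 350 K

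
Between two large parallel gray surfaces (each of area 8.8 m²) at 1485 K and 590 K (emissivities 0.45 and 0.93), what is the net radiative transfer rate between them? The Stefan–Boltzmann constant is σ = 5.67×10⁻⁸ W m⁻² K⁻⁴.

Q ≈ 1.03×10^6 W

For two large parallel gray plates, q = σ(T₁⁴ − T₂⁴) / (1/ε₁ + 1/ε₂ − 1).
1/ε₁ + 1/ε₂ − 1 = 1/0.45 + 1/0.93 − 1 = 2.297.
T₁⁴ − T₂⁴ = 4.86×10^12 − 1.21×10^11 = 4.74×10^12 K⁴.
q = 5.67×10⁻⁸ × 4.74×10^12 / 2.297 = 1.17×10^5 W/m².
Q = q·A = 1.17×10^5 × 8.8 = 1.03×10^6 W.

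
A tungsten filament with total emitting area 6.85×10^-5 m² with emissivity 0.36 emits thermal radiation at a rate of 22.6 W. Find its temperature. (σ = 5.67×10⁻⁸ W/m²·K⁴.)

T ≈ 2010 K

From P = εσAT⁴, T = (P / εσA)^(1/4) = (22.6 / (0.36 × 5.67×10⁻⁸ × 6.85×10^-5))^(1/4).
T = (1.62×10^13)^(1/4) = 2010 K.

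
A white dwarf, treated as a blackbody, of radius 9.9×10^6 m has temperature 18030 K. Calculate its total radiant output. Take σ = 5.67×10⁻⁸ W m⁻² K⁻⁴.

P ≈ 7.38×10^24 W

A = 4πr² = 4π × (9.9×10^6)² = 1.23×10^15 m².
P = σAT⁴ = 5.67×10⁻⁸ × 1.23×10^15 × (18030)⁴ = 5.67×10⁻⁸ × 1.23×10^15 × 1.06×10^17.
P = 7.38×10^24 W.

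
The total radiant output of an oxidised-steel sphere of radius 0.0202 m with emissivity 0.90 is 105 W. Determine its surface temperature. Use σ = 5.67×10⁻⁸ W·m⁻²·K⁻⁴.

A = 4πr² = 4π × (0.0202)² = 5.13×10^-3 m².
From P = εσAT⁴, T = (P / εσA)^(1/4) = (105 / (0.90 × 5.67×10⁻⁸ × 5.13×10^-3))^(1/4).
T = (4.01×10^11)^(1/4) = 796 K.

T ≈ 796 K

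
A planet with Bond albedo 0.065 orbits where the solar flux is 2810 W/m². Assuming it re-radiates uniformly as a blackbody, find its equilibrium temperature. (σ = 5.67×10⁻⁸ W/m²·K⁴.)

Power absorbed = (1−a)S·πR²; power emitted = 4πR²σT⁴. Equating and cancelling πR²:
T = ((1−a)S / 4σ)^(1/4) = (2630 / (4 × 5.67×10⁻⁸))^(1/4) = (1.16×10^10)^(1/4).
T = 328 K.

T ≈ 328 K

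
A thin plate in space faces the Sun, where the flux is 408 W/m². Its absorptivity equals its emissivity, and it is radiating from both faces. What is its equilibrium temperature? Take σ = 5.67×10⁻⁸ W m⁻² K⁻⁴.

Absorbed flux αS = emitted flux 2εσT⁴ per unit area; with α = ε this gives T = (S/2σ)^(1/4).
T = (408 / (2 × 5.67×10⁻⁸))^(1/4) = (3.60×10^9)^(1/4).
T = 245 K.

T ≈ 245 K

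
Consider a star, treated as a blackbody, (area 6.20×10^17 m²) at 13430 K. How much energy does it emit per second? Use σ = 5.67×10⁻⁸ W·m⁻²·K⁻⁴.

P ≈ 1.14×10^27 W

P = σAT⁴ = 5.67×10⁻⁸ × 6.20×10^17 × (13430)⁴ = 5.67×10⁻⁸ × 6.20×10^17 × 3.25×10^16.
P = 1.14×10^27 W.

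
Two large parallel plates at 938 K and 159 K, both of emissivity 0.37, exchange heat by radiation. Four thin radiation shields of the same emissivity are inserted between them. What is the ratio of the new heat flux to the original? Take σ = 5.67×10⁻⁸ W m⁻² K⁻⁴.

ratio ≈ 0.200

With N identical shields there are N+1 = 5 gaps in series, each with the same radiative resistance, so the flux falls to 1/(N+1) of its unshielded value.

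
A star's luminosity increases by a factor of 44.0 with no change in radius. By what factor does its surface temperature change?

factor ≈ 2.58

P ∝ T⁴ ⇒ T ∝ P^(1/4), so T scales by (44.0)^(1/4) = 2.58.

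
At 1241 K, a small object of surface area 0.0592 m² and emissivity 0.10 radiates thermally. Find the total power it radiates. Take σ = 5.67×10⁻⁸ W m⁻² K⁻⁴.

P ≈ 796 W

P = εσAT⁴ = 0.10 × 5.67×10⁻⁸ × 0.0592 × (1241)⁴ = 0.10 × 5.67×10⁻⁸ × 0.0592 × 2.37×10^12.
P = 796 W.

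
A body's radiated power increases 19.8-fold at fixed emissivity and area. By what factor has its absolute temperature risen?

factor ≈ 2.11

P ∝ T⁴ ⇒ T ∝ P^(1/4), so T scales by (19.8)^(1/4) = 2.11.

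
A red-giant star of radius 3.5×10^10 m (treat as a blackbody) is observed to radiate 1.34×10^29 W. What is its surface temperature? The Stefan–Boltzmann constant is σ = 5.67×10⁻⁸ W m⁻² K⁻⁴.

T ≈ 3520 K

A = 4πr² = 4π × (3.5×10^10)² = 1.54×10^22 m².
From P = σAT⁴, T = (P / σA)^(1/4) = (1.34×10^29 / (5.67×10⁻⁸ × 1.54×10^22))^(1/4).
T = (1.54×10^14)^(1/4) = 3520 K.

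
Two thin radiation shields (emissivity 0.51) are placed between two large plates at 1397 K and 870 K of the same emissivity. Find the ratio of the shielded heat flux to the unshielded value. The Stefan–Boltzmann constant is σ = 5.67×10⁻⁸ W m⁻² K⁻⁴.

ratio ≈ 0.333

With N identical shields there are N+1 = 3 gaps in series, each with the same radiative resistance, so the flux falls to 1/(N+1) of its unshielded value.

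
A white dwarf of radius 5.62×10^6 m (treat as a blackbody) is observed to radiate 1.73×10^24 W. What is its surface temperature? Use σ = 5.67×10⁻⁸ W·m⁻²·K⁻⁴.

A = 4πr² = 4π × (5.62×10^6)² = 3.97×10^14 m².
From P = σAT⁴, T = (P / σA)^(1/4) = (1.73×10^24 / (5.67×10⁻⁸ × 3.97×10^14))^(1/4).
T = (7.69×10^16)^(1/4) = 16700 K.

T ≈ 16700 K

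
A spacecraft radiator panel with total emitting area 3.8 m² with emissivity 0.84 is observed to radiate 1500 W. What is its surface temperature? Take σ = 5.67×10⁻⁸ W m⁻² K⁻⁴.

T ≈ 302 K

From P = εσAT⁴, T = (P / εσA)^(1/4) = (1500 / (0.84 × 5.67×10⁻⁸ × 3.80))^(1/4).
T = (8.29×10^9)^(1/4) = 302 K.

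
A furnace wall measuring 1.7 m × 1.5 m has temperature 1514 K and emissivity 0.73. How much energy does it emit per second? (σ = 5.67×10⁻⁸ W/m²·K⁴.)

A = 1.7 × 1.5 = 2.55 m².
Stefan–Boltzmann: P = εσAT⁴ = 0.73 × 5.67×10⁻⁸ × 2.55 × (1514)⁴ = 0.73 × 5.67×10⁻⁸ × 2.55 × 5.25×10^12.
P = 5.55×10^5 W.

P ≈ 5.55×10^5 W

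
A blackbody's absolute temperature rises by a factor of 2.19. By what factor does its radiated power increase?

P ∝ T⁴, so the power scales as (2.19)⁴ = 23.0.

factor ≈ 23.0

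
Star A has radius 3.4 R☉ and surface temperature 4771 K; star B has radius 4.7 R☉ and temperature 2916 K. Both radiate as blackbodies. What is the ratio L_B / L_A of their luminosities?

L = 4πR²σT⁴ ∝ R²T⁴, so L_B/L_A = (4.7/3.4)² × (2916/4771)⁴ = 1.91 × 0.140 = 0.267.

L_B/L_A ≈ 0.267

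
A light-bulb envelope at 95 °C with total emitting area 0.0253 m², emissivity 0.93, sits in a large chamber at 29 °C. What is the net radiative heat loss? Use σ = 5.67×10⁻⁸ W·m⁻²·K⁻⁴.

Q ≈ 13.4 W

Convert: 95 °C = 368 K; 29 °C = 302 K.
Q = εσA(T⁴ − T_s⁴). T⁴ − T_s⁴ = (368)⁴ − (302)⁴ = 1.83×10^10 − 8.32×10^9 = 1.00×10^10 K⁴.
Q = 0.93 × 5.67×10⁻⁸ × 0.0253 × 1.00×10^10 = 13.4 W.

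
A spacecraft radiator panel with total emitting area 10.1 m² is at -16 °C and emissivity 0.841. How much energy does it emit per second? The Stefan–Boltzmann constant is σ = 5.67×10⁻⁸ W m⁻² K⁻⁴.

P ≈ 2100 W

-16 °C = 257 K.
Stefan–Boltzmann: P = εσAT⁴ = 0.841 × 5.67×10⁻⁸ × 10.1 × (257)⁴ = 0.841 × 5.67×10⁻⁸ × 10.1 × 4.36×10^9.
P = 2100 W.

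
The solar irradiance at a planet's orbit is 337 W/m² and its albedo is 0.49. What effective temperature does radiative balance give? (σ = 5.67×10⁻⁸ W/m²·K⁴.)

Power absorbed = (1−a)S·πR²; power emitted = 4πR²σT⁴. Equating and cancelling πR²:
T = ((1−a)S / 4σ)^(1/4) = (172 / (4 × 5.67×10⁻⁸))^(1/4) = (7.58×10^8)^(1/4).
T = 166 K.

T ≈ 166 K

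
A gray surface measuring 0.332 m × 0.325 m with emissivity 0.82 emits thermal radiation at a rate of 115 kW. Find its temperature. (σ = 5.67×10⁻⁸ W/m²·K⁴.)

A = 0.332 × 0.325 = 0.108 m².
From P = εσAT⁴, T = (P / εσA)^(1/4) = (1.15×10^5 / (0.82 × 5.67×10⁻⁸ × 0.108))^(1/4).
T = (2.29×10^13)^(1/4) = 2190 K.

T ≈ 2190 K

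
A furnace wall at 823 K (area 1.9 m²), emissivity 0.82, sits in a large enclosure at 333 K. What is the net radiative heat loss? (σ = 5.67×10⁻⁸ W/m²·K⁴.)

Q ≈ 39400 W

Q = εσA(T⁴ − T_s⁴). T⁴ − T_s⁴ = (823)⁴ − (333)⁴ = 4.59×10^11 − 1.23×10^10 = 4.46×10^11 K⁴.
Q = 0.82 × 5.67×10⁻⁸ × 1.90 × 4.46×10^11 = 39400 W.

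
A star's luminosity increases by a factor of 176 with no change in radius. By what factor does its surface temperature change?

factor ≈ 3.64

P ∝ T⁴ ⇒ T ∝ P^(1/4), so T scales by (176)^(1/4) = 3.64.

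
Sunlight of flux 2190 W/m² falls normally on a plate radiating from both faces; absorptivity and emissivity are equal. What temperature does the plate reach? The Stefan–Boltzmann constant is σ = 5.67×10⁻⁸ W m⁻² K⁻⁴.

T ≈ 373 K

Absorbed flux αS = emitted flux 2εσT⁴ per unit area; with α = ε this gives T = (S/2σ)^(1/4).
T = (2190 / (2 × 5.67×10⁻⁸))^(1/4) = (1.93×10^10)^(1/4).
T = 373 K.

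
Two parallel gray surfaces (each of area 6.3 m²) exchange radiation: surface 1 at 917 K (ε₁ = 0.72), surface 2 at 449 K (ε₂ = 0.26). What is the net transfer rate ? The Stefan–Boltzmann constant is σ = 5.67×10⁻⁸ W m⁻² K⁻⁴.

For two large parallel gray plates, q = σ(T₁⁴ − T₂⁴) / (1/ε₁ + 1/ε₂ − 1).
1/ε₁ + 1/ε₂ − 1 = 1/0.72 + 1/0.26 − 1 = 4.235.
T₁⁴ − T₂⁴ = 7.07×10^11 − 4.06×10^10 = 6.66×10^11 K⁴.
q = 5.67×10⁻⁸ × 6.66×10^11 / 4.235 = 8920 W/m².
Q = q·A = 8920 × 6.3 = 56200 W.

Q ≈ 56200 W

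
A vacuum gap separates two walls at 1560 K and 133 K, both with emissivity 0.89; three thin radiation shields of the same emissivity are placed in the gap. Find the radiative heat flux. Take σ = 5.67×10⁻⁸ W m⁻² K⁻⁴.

q ≈ 67300 W/m²

Each of the 4 gaps contributes resistance (2/ε − 1) = 2/0.89 − 1 = 1.247; total = 4.989.
q = σ(T₁⁴ − T₂⁴) / 4.989 = 5.67×10⁻⁸ × 5.92×10^12 / 4.989 = 67300 W/m².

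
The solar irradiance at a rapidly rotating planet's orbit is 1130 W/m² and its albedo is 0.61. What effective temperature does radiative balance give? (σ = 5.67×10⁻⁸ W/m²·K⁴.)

Power absorbed = (1−a)S·πR²; power emitted = 4πR²σT⁴. Equating and cancelling πR²:
T = ((1−a)S / 4σ)^(1/4) = (441 / (4 × 5.67×10⁻⁸))^(1/4) = (1.94×10^9)^(1/4).
T = 210 K.

T ≈ 210 K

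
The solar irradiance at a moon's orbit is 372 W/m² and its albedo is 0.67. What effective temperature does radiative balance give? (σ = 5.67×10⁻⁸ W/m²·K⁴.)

Power absorbed = (1−a)S·πR²; power emitted = 4πR²σT⁴. Equating and cancelling πR²:
T = ((1−a)S / 4σ)^(1/4) = (123 / (4 × 5.67×10⁻⁸))^(1/4) = (5.41×10^8)^(1/4).
T = 153 K.

T ≈ 153 K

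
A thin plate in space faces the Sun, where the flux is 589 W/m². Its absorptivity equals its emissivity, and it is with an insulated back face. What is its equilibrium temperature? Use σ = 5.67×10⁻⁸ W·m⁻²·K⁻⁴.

T ≈ 319 K

Absorbed flux αS = emitted flux εσT⁴ (one radiating face); with α = ε, T = (S/σ)^(1/4).
T = (589 / 5.67×10⁻⁸)^(1/4) = (1.04×10^10)^(1/4).
T = 319 K.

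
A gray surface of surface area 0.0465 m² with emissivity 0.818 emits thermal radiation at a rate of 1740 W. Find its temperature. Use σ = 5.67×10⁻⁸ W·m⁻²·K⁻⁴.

From P = εσAT⁴, T = (P / εσA)^(1/4) = (1740 / (0.818 × 5.67×10⁻⁸ × 0.0465))^(1/4).
T = (8.07×10^11)^(1/4) = 948 K.

T ≈ 948 K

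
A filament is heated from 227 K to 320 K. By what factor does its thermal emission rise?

ratio ≈ 3.95

P ∝ T⁴, so the ratio is (320/227)⁴ = (1.410)⁴ = 3.95.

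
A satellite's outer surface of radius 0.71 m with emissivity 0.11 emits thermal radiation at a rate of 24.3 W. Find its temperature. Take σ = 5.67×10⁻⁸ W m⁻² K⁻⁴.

T ≈ 157 K

A = 4πr² = 4π × (0.71)² = 6.33 m².
From P = εσAT⁴, T = (P / εσA)^(1/4) = (24.3 / (0.11 × 5.67×10⁻⁸ × 6.33))^(1/4).
T = (6.15×10^8)^(1/4) = 157 K.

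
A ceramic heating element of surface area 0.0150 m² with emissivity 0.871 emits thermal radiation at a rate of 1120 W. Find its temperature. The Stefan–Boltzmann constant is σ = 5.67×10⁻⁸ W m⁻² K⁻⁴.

T ≈ 1110 K

From P = εσAT⁴, T = (P / εσA)^(1/4) = (1120 / (0.871 × 5.67×10⁻⁸ × 0.0150))^(1/4).
T = (1.51×10^12)^(1/4) = 1110 K.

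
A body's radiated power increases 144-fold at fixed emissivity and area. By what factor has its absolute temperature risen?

factor ≈ 3.46

P ∝ T⁴ ⇒ T ∝ P^(1/4), so T scales by (144)^(1/4) = 3.46.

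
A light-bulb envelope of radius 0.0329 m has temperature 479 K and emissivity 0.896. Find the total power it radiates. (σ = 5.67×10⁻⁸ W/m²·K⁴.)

A = 4πr² = 4π × (0.0329)² = 0.0136 m².
Stefan–Boltzmann: P = εσAT⁴ = 0.896 × 5.67×10⁻⁸ × 0.0136 × (479)⁴ = 0.896 × 5.67×10⁻⁸ × 0.0136 × 5.26×10^10.
P = 36.4 W.

P ≈ 36.4 W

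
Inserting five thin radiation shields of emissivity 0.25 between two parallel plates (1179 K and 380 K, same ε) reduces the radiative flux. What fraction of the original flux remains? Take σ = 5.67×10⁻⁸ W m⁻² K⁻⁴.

ratio ≈ 0.167

With N identical shields there are N+1 = 6 gaps in series, each with the same radiative resistance, so the flux falls to 1/(N+1) of its unshielded value.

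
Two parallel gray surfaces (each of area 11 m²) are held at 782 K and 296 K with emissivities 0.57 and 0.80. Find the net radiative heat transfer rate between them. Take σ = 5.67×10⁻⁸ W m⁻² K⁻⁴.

For two large parallel gray plates, q = σ(T₁⁴ − T₂⁴) / (1/ε₁ + 1/ε₂ − 1).
1/ε₁ + 1/ε₂ − 1 = 1/0.57 + 1/0.80 − 1 = 2.004.
T₁⁴ − T₂⁴ = 3.74×10^11 − 7.68×10^9 = 3.66×10^11 K⁴.
q = 5.67×10⁻⁸ × 3.66×10^11 / 2.004 = 10400 W/m².
Q = q·A = 10400 × 11 = 1.14×10^5 W.

Q ≈ 1.14×10^5 W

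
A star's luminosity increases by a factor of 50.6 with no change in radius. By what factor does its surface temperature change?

P ∝ T⁴ ⇒ T ∝ P^(1/4), so T scales by (50.6)^(1/4) = 2.67.

factor ≈ 2.67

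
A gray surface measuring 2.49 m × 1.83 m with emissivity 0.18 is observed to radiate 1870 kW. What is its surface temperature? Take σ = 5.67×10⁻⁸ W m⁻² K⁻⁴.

A = 2.49 × 1.83 = 4.56 m².
From P = εσAT⁴, T = (P / εσA)^(1/4) = (1.87×10^6 / (0.18 × 5.67×10⁻⁸ × 4.56))^(1/4).
T = (4.02×10^13)^(1/4) = 2520 K.

T ≈ 2520 K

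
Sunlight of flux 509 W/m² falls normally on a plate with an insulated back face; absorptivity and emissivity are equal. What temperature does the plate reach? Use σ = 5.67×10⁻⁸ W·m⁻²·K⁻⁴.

Absorbed flux αS = emitted flux εσT⁴ (one radiating face); with α = ε, T = (S/σ)^(1/4).
T = (509 / 5.67×10⁻⁸)^(1/4) = (8.98×10^9)^(1/4).
T = 308 K.

T ≈ 308 K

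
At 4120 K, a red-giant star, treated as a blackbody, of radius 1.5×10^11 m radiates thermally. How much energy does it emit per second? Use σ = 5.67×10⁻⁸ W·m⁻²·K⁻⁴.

P ≈ 4.62×10^30 W

A = 4πr² = 4π × (1.5×10^11)² = 2.83×10^23 m².
P = σAT⁴ = 5.67×10⁻⁸ × 2.83×10^23 × (4120)⁴ = 5.67×10⁻⁸ × 2.83×10^23 × 2.88×10^14.
P = 4.62×10^30 W.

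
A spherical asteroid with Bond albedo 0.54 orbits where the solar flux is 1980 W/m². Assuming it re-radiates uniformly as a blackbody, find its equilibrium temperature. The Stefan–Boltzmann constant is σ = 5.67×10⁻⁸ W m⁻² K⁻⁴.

Power absorbed = (1−a)S·πR²; power emitted = 4πR²σT⁴. Equating and cancelling πR²:
T = ((1−a)S / 4σ)^(1/4) = (911 / (4 × 5.67×10⁻⁸))^(1/4) = (4.02×10^9)^(1/4).
T = 252 K.

T ≈ 252 K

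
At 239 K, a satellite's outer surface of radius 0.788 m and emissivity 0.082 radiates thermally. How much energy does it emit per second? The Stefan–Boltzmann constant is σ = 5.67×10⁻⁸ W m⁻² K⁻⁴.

P ≈ 118 W

A = 4πr² = 4π × (0.788)² = 7.80 m².
Stefan–Boltzmann: P = εσAT⁴ = 0.082 × 5.67×10⁻⁸ × 7.80 × (239)⁴ = 0.082 × 5.67×10⁻⁸ × 7.80 × 3.26×10^9.
P = 118 W.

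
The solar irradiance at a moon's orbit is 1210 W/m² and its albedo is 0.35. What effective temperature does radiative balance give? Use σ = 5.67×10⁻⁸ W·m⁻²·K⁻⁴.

Power absorbed = (1−a)S·πR²; power emitted = 4πR²σT⁴. Equating and cancelling πR²:
T = ((1−a)S / 4σ)^(1/4) = (786 / (4 × 5.67×10⁻⁸))^(1/4) = (3.47×10^9)^(1/4).
T = 243 K.

T ≈ 243 K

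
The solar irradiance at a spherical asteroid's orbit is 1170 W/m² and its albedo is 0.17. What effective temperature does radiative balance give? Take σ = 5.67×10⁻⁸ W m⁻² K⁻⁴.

Power absorbed = (1−a)S·πR²; power emitted = 4πR²σT⁴. Equating and cancelling πR²:
T = ((1−a)S / 4σ)^(1/4) = (971 / (4 × 5.67×10⁻⁸))^(1/4) = (4.28×10^9)^(1/4).
T = 256 K.

T ≈ 256 K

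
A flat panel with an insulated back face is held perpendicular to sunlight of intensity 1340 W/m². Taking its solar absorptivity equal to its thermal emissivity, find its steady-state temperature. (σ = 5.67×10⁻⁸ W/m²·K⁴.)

T ≈ 392 K

Absorbed flux αS = emitted flux εσT⁴ (one radiating face); with α = ε, T = (S/σ)^(1/4).
T = (1340 / 5.67×10⁻⁸)^(1/4) = (2.36×10^10)^(1/4).
T = 392 K.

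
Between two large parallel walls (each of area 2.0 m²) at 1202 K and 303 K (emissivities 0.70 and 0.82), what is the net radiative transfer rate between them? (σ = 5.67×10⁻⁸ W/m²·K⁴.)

Q ≈ 1.43×10^5 W

For two large parallel gray plates, q = σ(T₁⁴ − T₂⁴) / (1/ε₁ + 1/ε₂ − 1).
1/ε₁ + 1/ε₂ − 1 = 1/0.70 + 1/0.82 − 1 = 1.648.
T₁⁴ − T₂⁴ = 2.09×10^12 − 8.43×10^9 = 2.08×10^12 K⁴.
q = 5.67×10⁻⁸ × 2.08×10^12 / 1.648 = 71500 W/m².
Q = q·A = 71500 × 2.0 = 1.43×10^5 W.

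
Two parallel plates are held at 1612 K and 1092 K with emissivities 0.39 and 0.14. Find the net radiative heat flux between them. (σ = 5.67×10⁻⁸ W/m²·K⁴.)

q ≈ 34700 W/m²

For two large parallel gray plates, q = σ(T₁⁴ − T₂⁴) / (1/ε₁ + 1/ε₂ − 1).
1/ε₁ + 1/ε₂ − 1 = 1/0.39 + 1/0.14 − 1 = 8.707.
T₁⁴ − T₂⁴ = 6.75×10^12 − 1.42×10^12 = 5.33×10^12 K⁴.
q = 5.67×10⁻⁸ × 5.33×10^12 / 8.707 = 34700 W/m².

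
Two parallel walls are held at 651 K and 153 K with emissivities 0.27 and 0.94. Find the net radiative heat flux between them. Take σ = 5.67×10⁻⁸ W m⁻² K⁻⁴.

q ≈ 2690 W/m²

For two large parallel gray plates, q = σ(T₁⁴ − T₂⁴) / (1/ε₁ + 1/ε₂ − 1).
1/ε₁ + 1/ε₂ − 1 = 1/0.27 + 1/0.94 − 1 = 3.768.
T₁⁴ − T₂⁴ = 1.80×10^11 − 5.48×10^8 = 1.79×10^11 K⁴.
q = 5.67×10⁻⁸ × 1.79×10^11 / 3.768 = 2690 W/m².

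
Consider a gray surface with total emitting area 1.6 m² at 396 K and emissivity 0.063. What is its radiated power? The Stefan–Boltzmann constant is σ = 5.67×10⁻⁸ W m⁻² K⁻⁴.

P ≈ 141 W

Stefan–Boltzmann: P = εσAT⁴ = 0.063 × 5.67×10⁻⁸ × 1.60 × (396)⁴ = 0.063 × 5.67×10⁻⁸ × 1.60 × 2.46×10^10.
P = 141 W.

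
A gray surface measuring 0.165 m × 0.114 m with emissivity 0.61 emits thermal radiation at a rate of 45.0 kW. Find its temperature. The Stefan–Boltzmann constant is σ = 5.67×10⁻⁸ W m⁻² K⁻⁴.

T ≈ 2880 K

A = 0.165 × 0.114 = 0.0188 m².
From P = εσAT⁴, T = (P / εσA)^(1/4) = (45000 / (0.61 × 5.67×10⁻⁸ × 0.0188))^(1/4).
T = (6.92×10^13)^(1/4) = 2880 K.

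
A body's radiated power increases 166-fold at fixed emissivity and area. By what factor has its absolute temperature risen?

factor ≈ 3.59

P ∝ T⁴ ⇒ T ∝ P^(1/4), so T scales by (166)^(1/4) = 3.59.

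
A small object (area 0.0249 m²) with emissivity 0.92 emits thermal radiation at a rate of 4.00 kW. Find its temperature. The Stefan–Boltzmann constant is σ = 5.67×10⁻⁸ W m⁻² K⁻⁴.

T ≈ 1320 K

From P = εσAT⁴, T = (P / εσA)^(1/4) = (4000 / (0.92 × 5.67×10⁻⁸ × 0.0249))^(1/4).
T = (3.08×10^12)^(1/4) = 1320 K.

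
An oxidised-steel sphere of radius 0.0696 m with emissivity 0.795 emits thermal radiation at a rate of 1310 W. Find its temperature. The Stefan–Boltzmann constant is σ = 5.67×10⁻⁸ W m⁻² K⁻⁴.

T ≈ 831 K

A = 4πr² = 4π × (0.0696)² = 0.0609 m².
From P = εσAT⁴, T = (P / εσA)^(1/4) = (1310 / (0.795 × 5.67×10⁻⁸ × 0.0609))^(1/4).
T = (4.77×10^11)^(1/4) = 831 K.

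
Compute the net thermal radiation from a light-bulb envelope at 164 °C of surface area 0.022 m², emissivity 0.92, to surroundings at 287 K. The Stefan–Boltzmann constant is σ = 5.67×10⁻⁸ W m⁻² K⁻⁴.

Convert: 164 °C = 437 K.
Q = εσA(T⁴ − T_s⁴). T⁴ − T_s⁴ = (437)⁴ − (287)⁴ = 3.65×10^10 − 6.78×10^9 = 2.97×10^10 K⁴.
Q = 0.92 × 5.67×10⁻⁸ × 0.0220 × 2.97×10^10 = 34.1 W.

Q ≈ 34.1 W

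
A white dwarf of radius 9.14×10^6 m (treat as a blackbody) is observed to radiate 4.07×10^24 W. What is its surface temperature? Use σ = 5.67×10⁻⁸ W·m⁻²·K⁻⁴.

A = 4πr² = 4π × (9.14×10^6)² = 1.05×10^15 m².
From P = σAT⁴, T = (P / σA)^(1/4) = (4.07×10^24 / (5.67×10⁻⁸ × 1.05×10^15))^(1/4).
T = (6.84×10^16)^(1/4) = 16200 K.

T ≈ 16200 K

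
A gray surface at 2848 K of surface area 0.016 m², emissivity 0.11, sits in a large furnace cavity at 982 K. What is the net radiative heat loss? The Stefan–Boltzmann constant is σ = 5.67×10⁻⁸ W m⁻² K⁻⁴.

Q = εσA(T⁴ − T_s⁴). T⁴ − T_s⁴ = (2848)⁴ − (982)⁴ = 6.58×10^13 − 9.30×10^11 = 6.49×10^13 K⁴.
Q = 0.11 × 5.67×10⁻⁸ × 0.0160 × 6.49×10^13 = 6470 W.

Q ≈ 6470 W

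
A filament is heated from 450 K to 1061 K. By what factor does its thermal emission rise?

ratio ≈ 30.9

P ∝ T⁴, so the ratio is (1061/450)⁴ = (2.358)⁴ = 30.9.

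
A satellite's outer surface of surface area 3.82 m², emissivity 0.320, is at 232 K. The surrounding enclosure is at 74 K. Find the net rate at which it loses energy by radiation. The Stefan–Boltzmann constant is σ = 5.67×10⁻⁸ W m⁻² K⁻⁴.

Q ≈ 199 W

Q = εσA(T⁴ − T_s⁴). T⁴ − T_s⁴ = (232)⁴ − (74)⁴ = 2.90×10^9 − 3.00×10^7 = 2.87×10^9 K⁴.
Q = 0.320 × 5.67×10⁻⁸ × 3.82 × 2.87×10^9 = 199 W.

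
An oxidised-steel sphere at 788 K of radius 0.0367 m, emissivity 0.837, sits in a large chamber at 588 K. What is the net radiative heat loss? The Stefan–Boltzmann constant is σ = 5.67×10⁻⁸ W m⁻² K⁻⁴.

Q ≈ 214 W

A = 4πr² = 4π × (0.0367)² = 0.0169 m².
Q = εσA(T⁴ − T_s⁴). T⁴ − T_s⁴ = (788)⁴ − (588)⁴ = 3.86×10^11 − 1.20×10^11 = 2.66×10^11 K⁴.
Q = 0.837 × 5.67×10⁻⁸ × 0.0169 × 2.66×10^11 = 214 W.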